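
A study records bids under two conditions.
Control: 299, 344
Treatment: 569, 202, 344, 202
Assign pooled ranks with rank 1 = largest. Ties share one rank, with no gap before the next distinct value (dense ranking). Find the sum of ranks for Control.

Sorted (descending): 569, 344, 344, 299, 202, 202
The 2 values of 344 share dense rank 2.
The 2 values of 202 share dense rank 4.
Remaining distinct values take the next consecutive integers.
Control values → pooled ranks: 299→3, 344→2
Rank sum = 3 + 2 = 5

5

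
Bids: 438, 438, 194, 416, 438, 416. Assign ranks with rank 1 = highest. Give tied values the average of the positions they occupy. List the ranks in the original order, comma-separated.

2, 2, 6, 4.5, 2, 4.5

Sorted (descending): 438, 438, 438, 416, 416, 194
The 3 values of 438 occupy positions 1–3 → average rank 2.
The 2 values of 416 occupy positions 4–5 → average rank (4+5)/2 = 4.5.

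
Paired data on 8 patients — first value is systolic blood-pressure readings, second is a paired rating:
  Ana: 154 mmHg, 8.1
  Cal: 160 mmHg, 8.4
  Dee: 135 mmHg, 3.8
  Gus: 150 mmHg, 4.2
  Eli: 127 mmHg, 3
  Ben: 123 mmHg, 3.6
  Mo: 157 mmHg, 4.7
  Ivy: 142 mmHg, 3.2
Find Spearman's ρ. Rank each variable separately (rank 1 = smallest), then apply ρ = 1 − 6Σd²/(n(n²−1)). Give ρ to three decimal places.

0.857

Ranks of variable 1: 6, 8, 3, 5, 2, 1, 7, 4
Ranks of variable 2: 7, 8, 4, 5, 1, 3, 6, 2
d = r₁ − r₂: -1, 0, -1, 0, 1, -2, 1, 2
d²: 1, 0, 1, 0, 1, 4, 1, 4; Σd² = 12
ρ = 1 − 6·12/(8·63) = 1 − 72/504 = 0.857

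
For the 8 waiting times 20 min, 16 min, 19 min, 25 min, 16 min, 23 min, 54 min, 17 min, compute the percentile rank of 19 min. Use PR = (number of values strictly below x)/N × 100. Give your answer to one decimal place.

N = 8.
Strictly below 19: 3. Equal to 19: 1.
PR = 3/8 × 100 = 37.5

37.5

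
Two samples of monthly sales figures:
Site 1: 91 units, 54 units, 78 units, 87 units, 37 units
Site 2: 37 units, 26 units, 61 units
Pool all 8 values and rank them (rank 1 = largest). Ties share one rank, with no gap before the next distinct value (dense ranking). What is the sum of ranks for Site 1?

17

Sorted (descending): 91, 87, 78, 61, 54, 37, 37, 26
The 2 values of 37 share dense rank 6.
Remaining distinct values take the next consecutive integers.
Site 1 values → pooled ranks: 91→1, 54→5, 78→3, 87→2, 37→6
Rank sum = 1 + 5 + 3 + 2 + 6 = 17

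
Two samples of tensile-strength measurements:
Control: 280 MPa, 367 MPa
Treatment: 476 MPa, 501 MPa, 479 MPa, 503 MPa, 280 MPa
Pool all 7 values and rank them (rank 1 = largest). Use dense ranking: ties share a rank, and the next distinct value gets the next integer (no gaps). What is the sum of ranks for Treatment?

Sorted (descending): 503, 501, 479, 476, 367, 280, 280
The 2 values of 280 share dense rank 6.
Remaining distinct values take the next consecutive integers.
Treatment values → pooled ranks: 476→4, 501→2, 479→3, 503→1, 280→6
Rank sum = 4 + 2 + 3 + 1 + 6 = 16

16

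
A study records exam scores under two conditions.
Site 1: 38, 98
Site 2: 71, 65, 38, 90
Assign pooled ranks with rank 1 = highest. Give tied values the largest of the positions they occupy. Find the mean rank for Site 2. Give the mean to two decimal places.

3.75

Sorted (descending): 98, 90, 71, 65, 38, 38
The 2 values of 38 occupy positions 5–6 → each gets rank 6.
Site 2 values → pooled ranks: 71→3, 65→4, 38→6, 90→2
Mean rank = (3 + 4 + 6 + 2) / 4 = 3.75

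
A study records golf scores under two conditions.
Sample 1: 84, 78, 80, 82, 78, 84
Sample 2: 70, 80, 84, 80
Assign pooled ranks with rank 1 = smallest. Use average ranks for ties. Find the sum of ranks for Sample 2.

Sorted (ascending): 70, 78, 78, 80, 80, 80, 82, 84, 84, 84
The 2 values of 78 occupy positions 2–3 → average rank (2+3)/2 = 2.5.
The 3 values of 80 occupy positions 4–6 → average rank 5.
The 3 values of 84 occupy positions 8–10 → average rank 9.
Sample 2 values → pooled ranks: 70→1, 80→5, 84→9, 80→5
Rank sum = 1 + 5 + 9 + 5 = 20

20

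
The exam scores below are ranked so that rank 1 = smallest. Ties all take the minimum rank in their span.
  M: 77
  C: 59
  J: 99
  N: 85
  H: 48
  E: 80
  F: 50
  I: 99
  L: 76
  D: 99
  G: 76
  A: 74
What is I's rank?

Sorted (ascending): 48, 50, 59, 74, 76, 76, 77, 80, 85, 99, 99, 99
The 2 values of 76 occupy positions 5–6 → each gets rank 5.
The 3 values of 99 occupy positions 10–12 → each gets rank 10.
I has value 99 → rank 10.

10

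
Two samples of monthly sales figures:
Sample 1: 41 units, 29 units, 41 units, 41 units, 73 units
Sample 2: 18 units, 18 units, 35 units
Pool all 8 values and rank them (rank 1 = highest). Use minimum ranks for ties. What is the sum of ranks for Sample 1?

13

Sorted (descending): 73, 41, 41, 41, 35, 29, 18, 18
The 3 values of 41 occupy positions 2–4 → each gets rank 2.
The 2 values of 18 occupy positions 7–8 → each gets rank 7.
Sample 1 values → pooled ranks: 41→2, 29→6, 41→2, 41→2, 73→1
Rank sum = 2 + 6 + 2 + 2 + 1 = 13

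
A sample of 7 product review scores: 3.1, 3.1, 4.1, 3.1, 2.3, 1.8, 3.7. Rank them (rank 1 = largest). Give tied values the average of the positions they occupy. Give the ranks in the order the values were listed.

4, 4, 1, 4, 6, 7, 2

Sorted (descending): 4.1, 3.7, 3.1, 3.1, 3.1, 2.3, 1.8
The 3 values of 3.1 occupy positions 3–5 → average rank 4.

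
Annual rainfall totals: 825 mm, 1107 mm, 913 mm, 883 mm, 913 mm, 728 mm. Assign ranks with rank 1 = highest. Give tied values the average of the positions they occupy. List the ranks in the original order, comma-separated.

Sorted (descending): 1107, 913, 913, 883, 825, 728
The 2 values of 913 occupy positions 2–3 → average rank (2+3)/2 = 2.5.

5, 1, 2.5, 4, 2.5, 6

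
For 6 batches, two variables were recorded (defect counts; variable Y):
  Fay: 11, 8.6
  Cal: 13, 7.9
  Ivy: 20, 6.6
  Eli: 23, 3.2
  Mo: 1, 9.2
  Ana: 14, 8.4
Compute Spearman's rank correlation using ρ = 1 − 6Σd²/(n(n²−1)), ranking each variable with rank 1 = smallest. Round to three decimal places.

Ranks of variable 1: 2, 3, 5, 6, 1, 4
Ranks of variable 2: 5, 3, 2, 1, 6, 4
d = r₁ − r₂: -3, 0, 3, 5, -5, 0
d²: 9, 0, 9, 25, 25, 0; Σd² = 68
ρ = 1 − 6·68/(6·35) = 1 − 408/210 = -0.943

-0.943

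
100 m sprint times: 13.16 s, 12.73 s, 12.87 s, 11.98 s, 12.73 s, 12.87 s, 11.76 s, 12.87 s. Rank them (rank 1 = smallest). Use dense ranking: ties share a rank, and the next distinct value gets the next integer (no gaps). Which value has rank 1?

Sorted (ascending): 11.76, 11.98, 12.73, 12.73, 12.87, 12.87, 12.87, 13.16
The 2 values of 12.73 share dense rank 3.
The 3 values of 12.87 share dense rank 4.
Remaining distinct values take the next consecutive integers.
Rank 1 → value 11.76.

11.76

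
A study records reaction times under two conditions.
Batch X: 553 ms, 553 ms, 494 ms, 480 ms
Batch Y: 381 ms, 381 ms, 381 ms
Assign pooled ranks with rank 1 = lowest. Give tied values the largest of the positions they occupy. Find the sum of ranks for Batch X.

Sorted (ascending): 381, 381, 381, 480, 494, 553, 553
The 3 values of 381 occupy positions 1–3 → each gets rank 3.
The 2 values of 553 occupy positions 6–7 → each gets rank 7.
Batch X values → pooled ranks: 553→7, 553→7, 494→5, 480→4
Rank sum = 7 + 7 + 5 + 4 = 23

23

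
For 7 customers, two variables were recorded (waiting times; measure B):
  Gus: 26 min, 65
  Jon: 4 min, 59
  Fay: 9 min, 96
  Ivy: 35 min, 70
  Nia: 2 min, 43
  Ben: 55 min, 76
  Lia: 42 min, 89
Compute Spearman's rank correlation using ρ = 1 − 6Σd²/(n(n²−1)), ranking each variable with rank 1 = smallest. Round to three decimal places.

Ranks of variable 1: 4, 2, 3, 5, 1, 7, 6
Ranks of variable 2: 3, 2, 7, 4, 1, 5, 6
d = r₁ − r₂: 1, 0, -4, 1, 0, 2, 0
d²: 1, 0, 16, 1, 0, 4, 0; Σd² = 22
ρ = 1 − 6·22/(7·48) = 1 − 132/336 = 0.607

0.607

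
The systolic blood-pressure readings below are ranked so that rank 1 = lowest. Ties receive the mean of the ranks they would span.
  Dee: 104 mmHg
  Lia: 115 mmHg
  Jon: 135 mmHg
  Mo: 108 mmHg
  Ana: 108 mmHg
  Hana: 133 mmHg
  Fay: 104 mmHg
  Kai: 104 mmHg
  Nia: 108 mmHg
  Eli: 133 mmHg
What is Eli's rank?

Sorted (ascending): 104, 104, 104, 108, 108, 108, 115, 133, 133, 135
The 3 values of 104 occupy positions 1–3 → average rank 2.
The 3 values of 108 occupy positions 4–6 → average rank 5.
The 2 values of 133 occupy positions 8–9 → average rank (8+9)/2 = 8.5.
Eli has value 133 mmHg → rank 8.5.

8.5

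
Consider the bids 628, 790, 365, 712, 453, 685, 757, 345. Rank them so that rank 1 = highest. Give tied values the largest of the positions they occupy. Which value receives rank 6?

Sorted (descending): 790, 757, 712, 685, 628, 453, 365, 345
No ties — each value takes its position as its rank.
Rank 6 → value 453.

453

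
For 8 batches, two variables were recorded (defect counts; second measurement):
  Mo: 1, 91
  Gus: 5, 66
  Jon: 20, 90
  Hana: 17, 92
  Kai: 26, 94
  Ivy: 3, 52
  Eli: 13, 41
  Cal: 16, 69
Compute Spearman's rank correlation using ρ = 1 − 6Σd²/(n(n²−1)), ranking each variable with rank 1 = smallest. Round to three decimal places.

0.524

Ranks of variable 1: 1, 3, 7, 6, 8, 2, 4, 5
Ranks of variable 2: 6, 3, 5, 7, 8, 2, 1, 4
d = r₁ − r₂: -5, 0, 2, -1, 0, 0, 3, 1
d²: 25, 0, 4, 1, 0, 0, 9, 1; Σd² = 40
ρ = 1 − 6·40/(8·63) = 1 − 240/504 = 0.524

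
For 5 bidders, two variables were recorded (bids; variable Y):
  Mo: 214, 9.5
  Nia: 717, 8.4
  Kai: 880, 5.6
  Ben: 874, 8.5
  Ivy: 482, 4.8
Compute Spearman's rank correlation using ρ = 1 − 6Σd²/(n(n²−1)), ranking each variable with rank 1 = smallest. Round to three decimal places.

Ranks of variable 1: 1, 3, 5, 4, 2
Ranks of variable 2: 5, 3, 2, 4, 1
d = r₁ − r₂: -4, 0, 3, 0, 1
d²: 16, 0, 9, 0, 1; Σd² = 26
ρ = 1 − 6·26/(5·24) = 1 − 156/120 = -0.300

-0.300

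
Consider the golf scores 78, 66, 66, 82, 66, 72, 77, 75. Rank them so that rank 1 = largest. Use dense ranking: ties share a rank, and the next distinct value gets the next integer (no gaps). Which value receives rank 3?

77

Sorted (descending): 82, 78, 77, 75, 72, 66, 66, 66
The 3 values of 66 share dense rank 6.
Remaining distinct values take the next consecutive integers.
Rank 3 → value 77.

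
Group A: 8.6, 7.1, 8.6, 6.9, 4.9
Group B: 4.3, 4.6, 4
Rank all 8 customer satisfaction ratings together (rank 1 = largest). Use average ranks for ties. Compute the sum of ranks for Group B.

Sorted (descending): 8.6, 8.6, 7.1, 6.9, 4.9, 4.6, 4.3, 4
The 2 values of 8.6 occupy positions 1–2 → average rank (1+2)/2 = 1.5.
Group B values → pooled ranks: 4.3→7, 4.6→6, 4→8
Rank sum = 7 + 6 + 8 = 21

21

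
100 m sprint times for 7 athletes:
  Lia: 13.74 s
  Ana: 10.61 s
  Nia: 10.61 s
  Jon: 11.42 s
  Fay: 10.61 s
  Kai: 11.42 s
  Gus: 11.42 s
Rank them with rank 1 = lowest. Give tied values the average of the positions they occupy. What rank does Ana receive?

Sorted (ascending): 10.61, 10.61, 10.61, 11.42, 11.42, 11.42, 13.74
The 3 values of 10.61 occupy positions 1–3 → average rank 2.
The 3 values of 11.42 occupy positions 4–6 → average rank 5.
Ana has value 10.61 s → rank 2.

2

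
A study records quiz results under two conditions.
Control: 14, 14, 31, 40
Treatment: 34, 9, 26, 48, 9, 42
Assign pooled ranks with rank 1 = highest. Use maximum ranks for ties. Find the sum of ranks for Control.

Sorted (descending): 48, 42, 40, 34, 31, 26, 14, 14, 9, 9
The 2 values of 14 occupy positions 7–8 → each gets rank 8.
The 2 values of 9 occupy positions 9–10 → each gets rank 10.
Control values → pooled ranks: 14→8, 14→8, 31→5, 40→3
Rank sum = 8 + 8 + 5 + 3 = 24

24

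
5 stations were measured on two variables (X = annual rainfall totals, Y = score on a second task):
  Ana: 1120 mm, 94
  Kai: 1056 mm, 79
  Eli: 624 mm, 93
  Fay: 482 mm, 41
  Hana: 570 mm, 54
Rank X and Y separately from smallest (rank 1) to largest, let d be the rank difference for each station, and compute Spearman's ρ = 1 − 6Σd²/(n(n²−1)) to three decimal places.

0.900

Ranks of variable 1: 5, 4, 3, 1, 2
Ranks of variable 2: 5, 3, 4, 1, 2
d = r₁ − r₂: 0, 1, -1, 0, 0
d²: 0, 1, 1, 0, 0; Σd² = 2
ρ = 1 − 6·2/(5·24) = 1 − 12/120 = 0.900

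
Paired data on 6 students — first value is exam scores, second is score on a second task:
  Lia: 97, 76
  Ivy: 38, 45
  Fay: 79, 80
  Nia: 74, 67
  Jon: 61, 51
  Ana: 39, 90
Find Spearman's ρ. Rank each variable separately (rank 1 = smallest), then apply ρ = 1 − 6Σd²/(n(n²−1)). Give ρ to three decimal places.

0.371

Ranks of variable 1: 6, 1, 5, 4, 3, 2
Ranks of variable 2: 4, 1, 5, 3, 2, 6
d = r₁ − r₂: 2, 0, 0, 1, 1, -4
d²: 4, 0, 0, 1, 1, 16; Σd² = 22
ρ = 1 − 6·22/(6·35) = 1 − 132/210 = 0.371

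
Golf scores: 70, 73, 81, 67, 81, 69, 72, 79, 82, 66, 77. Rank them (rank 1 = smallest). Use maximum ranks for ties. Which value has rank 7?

77

Sorted (ascending): 66, 67, 69, 70, 72, 73, 77, 79, 81, 81, 82
The 2 values of 81 occupy positions 9–10 → each gets rank 10.
Rank 7 → value 77.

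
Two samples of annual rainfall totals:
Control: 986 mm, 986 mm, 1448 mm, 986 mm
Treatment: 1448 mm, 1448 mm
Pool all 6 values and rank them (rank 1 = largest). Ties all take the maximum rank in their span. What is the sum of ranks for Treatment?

Sorted (descending): 1448, 1448, 1448, 986, 986, 986
The 3 values of 1448 occupy positions 1–3 → each gets rank 3.
The 3 values of 986 occupy positions 4–6 → each gets rank 6.
Treatment values → pooled ranks: 1448→3, 1448→3
Rank sum = 3 + 3 = 6

6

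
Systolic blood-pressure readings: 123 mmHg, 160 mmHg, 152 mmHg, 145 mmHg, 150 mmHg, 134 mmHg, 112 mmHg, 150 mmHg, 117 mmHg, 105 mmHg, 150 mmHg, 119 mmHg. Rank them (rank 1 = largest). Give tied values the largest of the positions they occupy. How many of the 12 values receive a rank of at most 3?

2

Sorted (descending): 160, 152, 150, 150, 150, 145, 134, 123, 119, 117, 112, 105
The 3 values of 150 occupy positions 3–5 → each gets rank 5.
Ranks ≤ 3: {1, 2} → 2 values.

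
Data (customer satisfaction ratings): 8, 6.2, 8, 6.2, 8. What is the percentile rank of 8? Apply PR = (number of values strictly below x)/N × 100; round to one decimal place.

40.0

N = 5.
Strictly below 8: 2. Equal to 8: 3.
PR = 2/5 × 100 = 40.0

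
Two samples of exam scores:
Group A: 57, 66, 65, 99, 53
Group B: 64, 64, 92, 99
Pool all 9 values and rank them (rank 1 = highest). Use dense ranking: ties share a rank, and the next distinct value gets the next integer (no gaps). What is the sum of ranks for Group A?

Sorted (descending): 99, 99, 92, 66, 65, 64, 64, 57, 53
The 2 values of 99 share dense rank 1.
The 2 values of 64 share dense rank 5.
Remaining distinct values take the next consecutive integers.
Group A values → pooled ranks: 57→6, 66→3, 65→4, 99→1, 53→7
Rank sum = 6 + 3 + 4 + 1 + 7 = 21

21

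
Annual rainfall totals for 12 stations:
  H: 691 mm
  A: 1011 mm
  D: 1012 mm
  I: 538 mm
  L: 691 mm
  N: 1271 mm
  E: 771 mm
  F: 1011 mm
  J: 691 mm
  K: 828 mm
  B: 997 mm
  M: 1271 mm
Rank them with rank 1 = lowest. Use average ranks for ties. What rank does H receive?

Sorted (ascending): 538, 691, 691, 691, 771, 828, 997, 1011, 1011, 1012, 1271, 1271
The 3 values of 691 occupy positions 2–4 → average rank 3.
The 2 values of 1011 occupy positions 8–9 → average rank (8+9)/2 = 8.5.
The 2 values of 1271 occupy positions 11–12 → average rank (11+12)/2 = 11.5.
H has value 691 mm → rank 3.

3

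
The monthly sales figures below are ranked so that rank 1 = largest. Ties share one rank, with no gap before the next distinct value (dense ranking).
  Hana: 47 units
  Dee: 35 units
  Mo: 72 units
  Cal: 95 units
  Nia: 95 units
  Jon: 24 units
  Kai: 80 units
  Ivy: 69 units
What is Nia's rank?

Sorted (descending): 95, 95, 80, 72, 69, 47, 35, 24
The 2 values of 95 share dense rank 1.
Remaining distinct values take the next consecutive integers.
Nia has value 95 units → rank 1.

1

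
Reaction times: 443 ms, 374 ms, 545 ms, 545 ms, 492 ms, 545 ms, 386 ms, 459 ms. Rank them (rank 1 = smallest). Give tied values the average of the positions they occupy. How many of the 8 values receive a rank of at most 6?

Sorted (ascending): 374, 386, 443, 459, 492, 545, 545, 545
The 3 values of 545 occupy positions 6–8 → average rank 7.
Ranks ≤ 6: {1, 2, 3, 4, 5} → 5 values.

5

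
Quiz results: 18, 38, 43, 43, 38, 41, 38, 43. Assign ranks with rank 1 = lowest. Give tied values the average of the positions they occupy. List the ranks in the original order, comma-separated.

Sorted (ascending): 18, 38, 38, 38, 41, 43, 43, 43
The 3 values of 38 occupy positions 2–4 → average rank 3.
The 3 values of 43 occupy positions 6–8 → average rank 7.

1, 3, 7, 7, 3, 5, 3, 7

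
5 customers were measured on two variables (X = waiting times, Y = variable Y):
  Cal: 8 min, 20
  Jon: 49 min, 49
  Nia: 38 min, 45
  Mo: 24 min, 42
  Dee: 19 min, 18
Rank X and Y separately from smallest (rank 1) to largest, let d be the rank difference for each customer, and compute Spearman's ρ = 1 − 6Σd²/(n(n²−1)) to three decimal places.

0.900

Ranks of variable 1: 1, 5, 4, 3, 2
Ranks of variable 2: 2, 5, 4, 3, 1
d = r₁ − r₂: -1, 0, 0, 0, 1
d²: 1, 0, 0, 0, 1; Σd² = 2
ρ = 1 − 6·2/(5·24) = 1 − 12/120 = 0.900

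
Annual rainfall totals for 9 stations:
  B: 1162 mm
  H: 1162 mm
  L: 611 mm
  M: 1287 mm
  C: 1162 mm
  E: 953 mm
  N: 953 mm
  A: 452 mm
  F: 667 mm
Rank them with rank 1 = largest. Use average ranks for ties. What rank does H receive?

3

Sorted (descending): 1287, 1162, 1162, 1162, 953, 953, 667, 611, 452
The 3 values of 1162 occupy positions 2–4 → average rank 3.
The 2 values of 953 occupy positions 5–6 → average rank (5+6)/2 = 5.5.
H has value 1162 mm → rank 3.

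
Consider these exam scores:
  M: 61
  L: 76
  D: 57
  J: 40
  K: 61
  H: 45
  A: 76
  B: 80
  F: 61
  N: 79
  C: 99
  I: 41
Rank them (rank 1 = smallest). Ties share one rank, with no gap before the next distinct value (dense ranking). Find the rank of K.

5

Sorted (ascending): 40, 41, 45, 57, 61, 61, 61, 76, 76, 79, 80, 99
The 3 values of 61 share dense rank 5.
The 2 values of 76 share dense rank 6.
Remaining distinct values take the next consecutive integers.
K has value 61 → rank 5.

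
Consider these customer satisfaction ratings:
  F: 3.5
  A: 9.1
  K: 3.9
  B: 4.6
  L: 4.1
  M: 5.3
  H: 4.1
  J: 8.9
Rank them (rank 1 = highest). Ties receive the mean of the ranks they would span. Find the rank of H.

5.5

Sorted (descending): 9.1, 8.9, 5.3, 4.6, 4.1, 4.1, 3.9, 3.5
The 2 values of 4.1 occupy positions 5–6 → average rank (5+6)/2 = 5.5.
H has value 4.1 → rank 5.5.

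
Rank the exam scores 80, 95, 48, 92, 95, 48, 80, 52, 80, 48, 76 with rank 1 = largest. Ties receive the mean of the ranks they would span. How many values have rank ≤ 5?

6

Sorted (descending): 95, 95, 92, 80, 80, 80, 76, 52, 48, 48, 48
The 2 values of 95 occupy positions 1–2 → average rank (1+2)/2 = 1.5.
The 3 values of 80 occupy positions 4–6 → average rank 5.
The 3 values of 48 occupy positions 9–11 → average rank 10.
Ranks ≤ 5: {1.5, 1.5, 3, 5, 5, 5} → 6 values.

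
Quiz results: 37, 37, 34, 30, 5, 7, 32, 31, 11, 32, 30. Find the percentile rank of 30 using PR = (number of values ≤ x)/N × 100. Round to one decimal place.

N = 11.
Strictly below 30: 3. Equal to 30: 2.
PR = 5/11 × 100 = 45.5

45.5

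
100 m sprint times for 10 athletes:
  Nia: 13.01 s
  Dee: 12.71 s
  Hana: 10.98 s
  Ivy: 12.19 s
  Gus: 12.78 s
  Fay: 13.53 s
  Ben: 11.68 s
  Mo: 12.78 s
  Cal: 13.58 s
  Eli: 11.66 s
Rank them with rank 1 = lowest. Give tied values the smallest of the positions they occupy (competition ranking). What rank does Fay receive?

Sorted (ascending): 10.98, 11.66, 11.68, 12.19, 12.71, 12.78, 12.78, 13.01, 13.53, 13.58
The 2 values of 12.78 occupy positions 6–7 → each gets rank 6.
Fay has value 13.53 s → rank 9.

9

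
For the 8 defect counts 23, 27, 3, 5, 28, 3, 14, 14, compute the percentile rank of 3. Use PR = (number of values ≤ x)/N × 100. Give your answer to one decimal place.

N = 8.
Strictly below 3: 0. Equal to 3: 2.
PR = 2/8 × 100 = 25.0

25.0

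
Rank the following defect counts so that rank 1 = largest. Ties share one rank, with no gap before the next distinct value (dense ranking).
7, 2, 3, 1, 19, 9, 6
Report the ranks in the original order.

Sorted (descending): 19, 9, 7, 6, 3, 2, 1
No ties — each value takes its position as its rank.

3, 6, 5, 7, 1, 2, 4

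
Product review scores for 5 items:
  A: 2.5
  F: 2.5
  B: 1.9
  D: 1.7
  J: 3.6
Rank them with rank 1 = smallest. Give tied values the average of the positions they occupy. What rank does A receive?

Sorted (ascending): 1.7, 1.9, 2.5, 2.5, 3.6
The 2 values of 2.5 occupy positions 3–4 → average rank (3+4)/2 = 3.5.
A has value 2.5 → rank 3.5.

3.5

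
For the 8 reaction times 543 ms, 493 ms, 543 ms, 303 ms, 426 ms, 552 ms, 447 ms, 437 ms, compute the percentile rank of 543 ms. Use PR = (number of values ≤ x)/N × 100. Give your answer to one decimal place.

87.5

N = 8.
Strictly below 543: 5. Equal to 543: 2.
PR = 7/8 × 100 = 87.5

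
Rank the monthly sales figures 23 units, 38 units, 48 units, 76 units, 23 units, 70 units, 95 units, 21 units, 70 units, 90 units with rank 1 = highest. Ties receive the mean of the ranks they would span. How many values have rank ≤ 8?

Sorted (descending): 95, 90, 76, 70, 70, 48, 38, 23, 23, 21
The 2 values of 70 occupy positions 4–5 → average rank (4+5)/2 = 4.5.
The 2 values of 23 occupy positions 8–9 → average rank (8+9)/2 = 8.5.
Ranks ≤ 8: {1, 2, 3, 4.5, 4.5, 6, 7} → 7 values.

7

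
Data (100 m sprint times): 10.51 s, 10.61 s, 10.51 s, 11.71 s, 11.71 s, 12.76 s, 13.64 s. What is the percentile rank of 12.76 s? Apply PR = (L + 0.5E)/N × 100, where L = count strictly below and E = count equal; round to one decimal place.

N = 7.
Strictly below 12.76: 5. Equal to 12.76: 1.
PR = (5 + 0.5·1)/7 × 100 = 78.6

78.6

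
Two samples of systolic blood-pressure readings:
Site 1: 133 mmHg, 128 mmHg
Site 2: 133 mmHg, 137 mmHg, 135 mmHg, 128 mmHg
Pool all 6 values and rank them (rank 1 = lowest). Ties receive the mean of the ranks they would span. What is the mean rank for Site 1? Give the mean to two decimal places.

2.50

Sorted (ascending): 128, 128, 133, 133, 135, 137
The 2 values of 128 occupy positions 1–2 → average rank (1+2)/2 = 1.5.
The 2 values of 133 occupy positions 3–4 → average rank (3+4)/2 = 3.5.
Site 1 values → pooled ranks: 133→3.5, 128→1.5
Mean rank = (3.5 + 1.5) / 2 = 2.50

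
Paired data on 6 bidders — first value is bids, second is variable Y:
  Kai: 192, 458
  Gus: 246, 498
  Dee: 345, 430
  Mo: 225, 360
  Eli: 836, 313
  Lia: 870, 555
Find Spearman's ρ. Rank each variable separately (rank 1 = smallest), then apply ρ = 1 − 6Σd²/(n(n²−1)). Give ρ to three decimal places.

Ranks of variable 1: 1, 3, 4, 2, 5, 6
Ranks of variable 2: 4, 5, 3, 2, 1, 6
d = r₁ − r₂: -3, -2, 1, 0, 4, 0
d²: 9, 4, 1, 0, 16, 0; Σd² = 30
ρ = 1 − 6·30/(6·35) = 1 − 180/210 = 0.143

0.143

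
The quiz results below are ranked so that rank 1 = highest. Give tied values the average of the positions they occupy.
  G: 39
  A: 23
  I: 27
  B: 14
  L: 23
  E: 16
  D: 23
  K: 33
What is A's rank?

5

Sorted (descending): 39, 33, 27, 23, 23, 23, 16, 14
The 3 values of 23 occupy positions 4–6 → average rank 5.
A has value 23 → rank 5.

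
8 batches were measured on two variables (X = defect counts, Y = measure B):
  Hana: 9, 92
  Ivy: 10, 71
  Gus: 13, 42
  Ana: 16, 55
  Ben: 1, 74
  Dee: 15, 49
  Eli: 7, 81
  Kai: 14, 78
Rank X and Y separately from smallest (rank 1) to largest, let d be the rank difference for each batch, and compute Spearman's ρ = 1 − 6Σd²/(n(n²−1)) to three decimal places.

-0.571

Ranks of variable 1: 3, 4, 5, 8, 1, 7, 2, 6
Ranks of variable 2: 8, 4, 1, 3, 5, 2, 7, 6
d = r₁ − r₂: -5, 0, 4, 5, -4, 5, -5, 0
d²: 25, 0, 16, 25, 16, 25, 25, 0; Σd² = 132
ρ = 1 − 6·132/(8·63) = 1 − 792/504 = -0.571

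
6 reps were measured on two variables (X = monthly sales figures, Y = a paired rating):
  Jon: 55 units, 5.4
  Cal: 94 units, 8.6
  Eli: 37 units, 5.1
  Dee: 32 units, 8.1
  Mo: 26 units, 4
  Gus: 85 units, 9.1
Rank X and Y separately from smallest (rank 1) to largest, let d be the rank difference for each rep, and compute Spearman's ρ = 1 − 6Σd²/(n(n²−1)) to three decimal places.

Ranks of variable 1: 4, 6, 3, 2, 1, 5
Ranks of variable 2: 3, 5, 2, 4, 1, 6
d = r₁ − r₂: 1, 1, 1, -2, 0, -1
d²: 1, 1, 1, 4, 0, 1; Σd² = 8
ρ = 1 − 6·8/(6·35) = 1 − 48/210 = 0.771

0.771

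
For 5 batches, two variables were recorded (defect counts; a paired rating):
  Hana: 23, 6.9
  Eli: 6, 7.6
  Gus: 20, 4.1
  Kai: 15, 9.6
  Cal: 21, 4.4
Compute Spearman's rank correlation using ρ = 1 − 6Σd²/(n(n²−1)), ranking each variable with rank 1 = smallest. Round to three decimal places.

Ranks of variable 1: 5, 1, 3, 2, 4
Ranks of variable 2: 3, 4, 1, 5, 2
d = r₁ − r₂: 2, -3, 2, -3, 2
d²: 4, 9, 4, 9, 4; Σd² = 30
ρ = 1 − 6·30/(5·24) = 1 − 180/120 = -0.500

-0.500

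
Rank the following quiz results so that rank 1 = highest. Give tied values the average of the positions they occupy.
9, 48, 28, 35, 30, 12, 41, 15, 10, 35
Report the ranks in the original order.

10, 1, 6, 3.5, 5, 8, 2, 7, 9, 3.5

Sorted (descending): 48, 41, 35, 35, 30, 28, 15, 12, 10, 9
The 2 values of 35 occupy positions 3–4 → average rank (3+4)/2 = 3.5.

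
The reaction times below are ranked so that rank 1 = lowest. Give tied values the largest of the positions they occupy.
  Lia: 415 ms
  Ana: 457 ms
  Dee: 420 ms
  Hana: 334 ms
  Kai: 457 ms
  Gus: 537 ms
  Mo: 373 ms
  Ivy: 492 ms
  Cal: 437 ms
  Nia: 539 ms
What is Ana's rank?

7

Sorted (ascending): 334, 373, 415, 420, 437, 457, 457, 492, 537, 539
The 2 values of 457 occupy positions 6–7 → each gets rank 7.
Ana has value 457 ms → rank 7.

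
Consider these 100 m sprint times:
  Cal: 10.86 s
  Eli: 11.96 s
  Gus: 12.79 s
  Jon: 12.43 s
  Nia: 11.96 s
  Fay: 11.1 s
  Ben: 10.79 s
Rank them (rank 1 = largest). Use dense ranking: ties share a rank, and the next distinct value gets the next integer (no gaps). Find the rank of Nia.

Sorted (descending): 12.79, 12.43, 11.96, 11.96, 11.1, 10.86, 10.79
The 2 values of 11.96 share dense rank 3.
Remaining distinct values take the next consecutive integers.
Nia has value 11.96 s → rank 3.

3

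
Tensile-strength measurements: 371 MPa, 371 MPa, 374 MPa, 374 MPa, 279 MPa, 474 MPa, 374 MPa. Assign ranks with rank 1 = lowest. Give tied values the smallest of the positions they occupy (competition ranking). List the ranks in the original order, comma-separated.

2, 2, 4, 4, 1, 7, 4

Sorted (ascending): 279, 371, 371, 374, 374, 374, 474
The 2 values of 371 occupy positions 2–3 → each gets rank 2.
The 3 values of 374 occupy positions 4–6 → each gets rank 4.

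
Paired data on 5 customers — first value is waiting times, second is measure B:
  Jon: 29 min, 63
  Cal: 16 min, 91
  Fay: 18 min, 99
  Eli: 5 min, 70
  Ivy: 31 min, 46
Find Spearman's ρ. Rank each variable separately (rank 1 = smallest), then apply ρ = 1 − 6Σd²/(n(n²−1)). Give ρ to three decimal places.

Ranks of variable 1: 4, 2, 3, 1, 5
Ranks of variable 2: 2, 4, 5, 3, 1
d = r₁ − r₂: 2, -2, -2, -2, 4
d²: 4, 4, 4, 4, 16; Σd² = 32
ρ = 1 − 6·32/(5·24) = 1 − 192/120 = -0.600

-0.600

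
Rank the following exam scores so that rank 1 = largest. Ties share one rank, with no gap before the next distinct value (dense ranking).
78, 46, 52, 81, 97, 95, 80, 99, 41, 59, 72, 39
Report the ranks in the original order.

Sorted (descending): 99, 97, 95, 81, 80, 78, 72, 59, 52, 46, 41, 39
No ties — each value takes its position as its rank.

6, 10, 9, 4, 2, 3, 5, 1, 11, 8, 7, 12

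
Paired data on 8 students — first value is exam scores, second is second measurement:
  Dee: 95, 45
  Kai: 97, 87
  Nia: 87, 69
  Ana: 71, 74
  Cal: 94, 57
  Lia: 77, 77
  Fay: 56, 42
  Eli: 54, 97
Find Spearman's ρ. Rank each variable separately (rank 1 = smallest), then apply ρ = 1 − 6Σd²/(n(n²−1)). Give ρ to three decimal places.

-0.119

Ranks of variable 1: 7, 8, 5, 3, 6, 4, 2, 1
Ranks of variable 2: 2, 7, 4, 5, 3, 6, 1, 8
d = r₁ − r₂: 5, 1, 1, -2, 3, -2, 1, -7
d²: 25, 1, 1, 4, 9, 4, 1, 49; Σd² = 94
ρ = 1 − 6·94/(8·63) = 1 − 564/504 = -0.119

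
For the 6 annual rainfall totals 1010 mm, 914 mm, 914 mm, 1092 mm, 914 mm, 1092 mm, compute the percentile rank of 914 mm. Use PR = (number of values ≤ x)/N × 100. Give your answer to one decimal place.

N = 6.
Strictly below 914: 0. Equal to 914: 3.
PR = 3/6 × 100 = 50.0

50.0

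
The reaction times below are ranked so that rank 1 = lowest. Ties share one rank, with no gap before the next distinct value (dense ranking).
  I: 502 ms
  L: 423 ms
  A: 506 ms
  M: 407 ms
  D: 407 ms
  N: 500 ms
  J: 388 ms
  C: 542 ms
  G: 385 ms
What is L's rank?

4

Sorted (ascending): 385, 388, 407, 407, 423, 500, 502, 506, 542
The 2 values of 407 share dense rank 3.
Remaining distinct values take the next consecutive integers.
L has value 423 ms → rank 4.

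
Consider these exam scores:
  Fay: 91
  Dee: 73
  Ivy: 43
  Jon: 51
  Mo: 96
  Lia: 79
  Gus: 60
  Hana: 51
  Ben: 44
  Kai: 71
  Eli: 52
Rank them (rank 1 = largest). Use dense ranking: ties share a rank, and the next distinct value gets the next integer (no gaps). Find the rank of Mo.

Sorted (descending): 96, 91, 79, 73, 71, 60, 52, 51, 51, 44, 43
The 2 values of 51 share dense rank 8.
Remaining distinct values take the next consecutive integers.
Mo has value 96 → rank 1.

1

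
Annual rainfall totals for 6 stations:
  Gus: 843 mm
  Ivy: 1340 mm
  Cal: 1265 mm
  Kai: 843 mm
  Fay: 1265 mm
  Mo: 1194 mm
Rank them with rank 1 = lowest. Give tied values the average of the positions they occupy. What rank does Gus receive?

1.5

Sorted (ascending): 843, 843, 1194, 1265, 1265, 1340
The 2 values of 843 occupy positions 1–2 → average rank (1+2)/2 = 1.5.
The 2 values of 1265 occupy positions 4–5 → average rank (4+5)/2 = 4.5.
Gus has value 843 mm → rank 1.5.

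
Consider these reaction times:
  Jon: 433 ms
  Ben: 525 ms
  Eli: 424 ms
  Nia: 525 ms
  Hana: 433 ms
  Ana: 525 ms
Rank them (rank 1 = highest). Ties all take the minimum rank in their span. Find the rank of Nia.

Sorted (descending): 525, 525, 525, 433, 433, 424
The 3 values of 525 occupy positions 1–3 → each gets rank 1.
The 2 values of 433 occupy positions 4–5 → each gets rank 4.
Nia has value 525 ms → rank 1.

1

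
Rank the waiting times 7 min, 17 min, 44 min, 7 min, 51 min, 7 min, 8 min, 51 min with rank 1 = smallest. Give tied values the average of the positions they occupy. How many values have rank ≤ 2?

Sorted (ascending): 7, 7, 7, 8, 17, 44, 51, 51
The 3 values of 7 occupy positions 1–3 → average rank 2.
The 2 values of 51 occupy positions 7–8 → average rank (7+8)/2 = 7.5.
Ranks ≤ 2: {2, 2, 2} → 3 values.

3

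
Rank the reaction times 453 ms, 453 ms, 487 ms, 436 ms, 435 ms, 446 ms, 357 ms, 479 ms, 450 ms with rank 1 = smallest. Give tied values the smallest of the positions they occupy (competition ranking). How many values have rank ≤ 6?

Sorted (ascending): 357, 435, 436, 446, 450, 453, 453, 479, 487
The 2 values of 453 occupy positions 6–7 → each gets rank 6.
Ranks ≤ 6: {1, 2, 3, 4, 5, 6, 6} → 7 values.

7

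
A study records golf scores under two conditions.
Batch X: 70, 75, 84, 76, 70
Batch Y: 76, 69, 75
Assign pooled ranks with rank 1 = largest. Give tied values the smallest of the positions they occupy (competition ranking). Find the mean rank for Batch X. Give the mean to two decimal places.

3.80

Sorted (descending): 84, 76, 76, 75, 75, 70, 70, 69
The 2 values of 76 occupy positions 2–3 → each gets rank 2.
The 2 values of 75 occupy positions 4–5 → each gets rank 4.
The 2 values of 70 occupy positions 6–7 → each gets rank 6.
Batch X values → pooled ranks: 70→6, 75→4, 84→1, 76→2, 70→6
Mean rank = (6 + 4 + 1 + 2 + 6) / 5 = 3.80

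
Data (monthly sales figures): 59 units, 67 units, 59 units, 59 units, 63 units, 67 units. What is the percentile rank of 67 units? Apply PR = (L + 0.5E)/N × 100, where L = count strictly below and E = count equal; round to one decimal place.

N = 6.
Strictly below 67: 4. Equal to 67: 2.
PR = (4 + 0.5·2)/6 × 100 = 83.3

83.3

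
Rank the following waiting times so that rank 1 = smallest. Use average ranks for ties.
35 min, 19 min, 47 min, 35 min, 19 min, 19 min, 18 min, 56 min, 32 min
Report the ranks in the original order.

Sorted (ascending): 18, 19, 19, 19, 32, 35, 35, 47, 56
The 3 values of 19 occupy positions 2–4 → average rank 3.
The 2 values of 35 occupy positions 6–7 → average rank (6+7)/2 = 6.5.

6.5, 3, 8, 6.5, 3, 3, 1, 9, 5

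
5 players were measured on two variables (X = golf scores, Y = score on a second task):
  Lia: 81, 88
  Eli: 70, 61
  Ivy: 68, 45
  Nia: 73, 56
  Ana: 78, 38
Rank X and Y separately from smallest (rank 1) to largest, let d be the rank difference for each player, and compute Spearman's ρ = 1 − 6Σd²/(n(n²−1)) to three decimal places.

Ranks of variable 1: 5, 2, 1, 3, 4
Ranks of variable 2: 5, 4, 2, 3, 1
d = r₁ − r₂: 0, -2, -1, 0, 3
d²: 0, 4, 1, 0, 9; Σd² = 14
ρ = 1 − 6·14/(5·24) = 1 − 84/120 = 0.300

0.300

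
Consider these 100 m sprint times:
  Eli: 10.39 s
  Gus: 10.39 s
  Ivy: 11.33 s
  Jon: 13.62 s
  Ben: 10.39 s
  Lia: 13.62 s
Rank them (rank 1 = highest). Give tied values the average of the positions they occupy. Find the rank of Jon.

1.5

Sorted (descending): 13.62, 13.62, 11.33, 10.39, 10.39, 10.39
The 2 values of 13.62 occupy positions 1–2 → average rank (1+2)/2 = 1.5.
The 3 values of 10.39 occupy positions 4–6 → average rank 5.
Jon has value 13.62 s → rank 1.5.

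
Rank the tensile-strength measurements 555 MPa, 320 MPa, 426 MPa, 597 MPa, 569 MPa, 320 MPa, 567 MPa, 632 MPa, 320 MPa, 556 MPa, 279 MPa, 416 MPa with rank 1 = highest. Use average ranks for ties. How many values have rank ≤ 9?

8

Sorted (descending): 632, 597, 569, 567, 556, 555, 426, 416, 320, 320, 320, 279
The 3 values of 320 occupy positions 9–11 → average rank 10.
Ranks ≤ 9: {1, 2, 3, 4, 5, 6, 7, 8} → 8 values.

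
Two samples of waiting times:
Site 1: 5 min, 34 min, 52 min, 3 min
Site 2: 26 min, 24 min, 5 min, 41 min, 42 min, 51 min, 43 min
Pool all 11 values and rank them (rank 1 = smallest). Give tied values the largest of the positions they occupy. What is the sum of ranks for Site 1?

21

Sorted (ascending): 3, 5, 5, 24, 26, 34, 41, 42, 43, 51, 52
The 2 values of 5 occupy positions 2–3 → each gets rank 3.
Site 1 values → pooled ranks: 5→3, 34→6, 52→11, 3→1
Rank sum = 3 + 6 + 11 + 1 = 21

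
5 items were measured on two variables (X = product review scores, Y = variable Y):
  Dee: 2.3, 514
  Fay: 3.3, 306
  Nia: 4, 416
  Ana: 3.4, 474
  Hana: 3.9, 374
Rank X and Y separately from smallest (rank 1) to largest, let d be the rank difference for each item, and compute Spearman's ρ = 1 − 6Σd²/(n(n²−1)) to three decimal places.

-0.300

Ranks of variable 1: 1, 2, 5, 3, 4
Ranks of variable 2: 5, 1, 3, 4, 2
d = r₁ − r₂: -4, 1, 2, -1, 2
d²: 16, 1, 4, 1, 4; Σd² = 26
ρ = 1 − 6·26/(5·24) = 1 − 156/120 = -0.300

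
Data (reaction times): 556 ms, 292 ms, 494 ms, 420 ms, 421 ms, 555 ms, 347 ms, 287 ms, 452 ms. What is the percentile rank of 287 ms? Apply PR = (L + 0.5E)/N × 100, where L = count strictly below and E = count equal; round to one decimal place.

5.6

N = 9.
Strictly below 287: 0. Equal to 287: 1.
PR = (0 + 0.5·1)/9 × 100 = 5.6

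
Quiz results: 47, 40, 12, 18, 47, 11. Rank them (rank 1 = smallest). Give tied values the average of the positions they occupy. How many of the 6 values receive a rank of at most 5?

Sorted (ascending): 11, 12, 18, 40, 47, 47
The 2 values of 47 occupy positions 5–6 → average rank (5+6)/2 = 5.5.
Ranks ≤ 5: {1, 2, 3, 4} → 4 values.

4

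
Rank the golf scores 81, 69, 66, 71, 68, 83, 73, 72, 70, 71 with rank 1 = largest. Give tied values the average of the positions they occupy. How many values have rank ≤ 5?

Sorted (descending): 83, 81, 73, 72, 71, 71, 70, 69, 68, 66
The 2 values of 71 occupy positions 5–6 → average rank (5+6)/2 = 5.5.
Ranks ≤ 5: {1, 2, 3, 4} → 4 values.

4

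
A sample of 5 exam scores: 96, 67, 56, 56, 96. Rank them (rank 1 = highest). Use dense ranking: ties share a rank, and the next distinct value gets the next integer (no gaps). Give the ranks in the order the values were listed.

Sorted (descending): 96, 96, 67, 56, 56
The 2 values of 96 share dense rank 1.
The 2 values of 56 share dense rank 3.
Remaining distinct values take the next consecutive integers.

1, 2, 3, 3, 1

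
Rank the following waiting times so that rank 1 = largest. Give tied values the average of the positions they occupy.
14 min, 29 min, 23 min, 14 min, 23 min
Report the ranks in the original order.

Sorted (descending): 29, 23, 23, 14, 14
The 2 values of 23 occupy positions 2–3 → average rank (2+3)/2 = 2.5.
The 2 values of 14 occupy positions 4–5 → average rank (4+5)/2 = 4.5.

4.5, 1, 2.5, 4.5, 2.5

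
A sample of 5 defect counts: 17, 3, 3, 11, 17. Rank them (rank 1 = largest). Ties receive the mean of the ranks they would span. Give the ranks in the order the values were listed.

Sorted (descending): 17, 17, 11, 3, 3
The 2 values of 17 occupy positions 1–2 → average rank (1+2)/2 = 1.5.
The 2 values of 3 occupy positions 4–5 → average rank (4+5)/2 = 4.5.

1.5, 4.5, 4.5, 3, 1.5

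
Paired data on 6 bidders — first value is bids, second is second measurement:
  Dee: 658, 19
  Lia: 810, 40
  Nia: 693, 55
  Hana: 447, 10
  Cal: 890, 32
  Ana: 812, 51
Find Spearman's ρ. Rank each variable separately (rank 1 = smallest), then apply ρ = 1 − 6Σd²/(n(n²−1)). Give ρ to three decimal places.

0.486

Ranks of variable 1: 2, 4, 3, 1, 6, 5
Ranks of variable 2: 2, 4, 6, 1, 3, 5
d = r₁ − r₂: 0, 0, -3, 0, 3, 0
d²: 0, 0, 9, 0, 9, 0; Σd² = 18
ρ = 1 − 6·18/(6·35) = 1 − 108/210 = 0.486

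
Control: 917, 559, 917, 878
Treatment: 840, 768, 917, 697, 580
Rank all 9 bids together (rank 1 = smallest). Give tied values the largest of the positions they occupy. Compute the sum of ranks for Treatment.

Sorted (ascending): 559, 580, 697, 768, 840, 878, 917, 917, 917
The 3 values of 917 occupy positions 7–9 → each gets rank 9.
Treatment values → pooled ranks: 840→5, 768→4, 917→9, 697→3, 580→2
Rank sum = 5 + 4 + 9 + 3 + 2 = 23

23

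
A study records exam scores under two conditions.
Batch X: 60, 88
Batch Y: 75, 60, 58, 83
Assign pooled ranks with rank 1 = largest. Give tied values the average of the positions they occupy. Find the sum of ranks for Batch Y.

15.5

Sorted (descending): 88, 83, 75, 60, 60, 58
The 2 values of 60 occupy positions 4–5 → average rank (4+5)/2 = 4.5.
Batch Y values → pooled ranks: 75→3, 60→4.5, 58→6, 83→2
Rank sum = 3 + 4.5 + 6 + 2 = 15.5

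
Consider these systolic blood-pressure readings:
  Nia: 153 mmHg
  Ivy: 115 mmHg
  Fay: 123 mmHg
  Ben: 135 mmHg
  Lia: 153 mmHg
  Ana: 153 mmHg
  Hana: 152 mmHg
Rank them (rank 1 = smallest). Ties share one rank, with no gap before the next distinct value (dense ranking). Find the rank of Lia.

5

Sorted (ascending): 115, 123, 135, 152, 153, 153, 153
The 3 values of 153 share dense rank 5.
Remaining distinct values take the next consecutive integers.
Lia has value 153 mmHg → rank 5.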